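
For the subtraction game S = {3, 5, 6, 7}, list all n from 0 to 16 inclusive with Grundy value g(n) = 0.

0, 1, 2, 10, 11, 12

Build the Grundy sequence with g(k) = mex{g(k−s) : s ∈ {3, 5, 6, 7}, s ≤ k}:
k:     0  1  2  3  4  5  6  7  8  9 10 11 12 13 14 15 16
g(k):  0  0  0  1  1  1  2  2  2  3  0  0  0  1  1  1  2
The P-positions (g = 0) in 0..16 are 0, 1, 2, 10, 11, 12.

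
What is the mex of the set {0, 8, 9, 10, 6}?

1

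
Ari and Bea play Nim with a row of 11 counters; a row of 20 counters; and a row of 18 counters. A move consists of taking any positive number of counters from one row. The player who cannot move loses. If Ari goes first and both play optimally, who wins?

Compute the nim-sum pairwise:
11 XOR 20 = 31
31 XOR 18 = 13
The nim-sum is 13 ≠ 0, so this is an N-position: the player to move can win; Ari has a winning move.

Ari wins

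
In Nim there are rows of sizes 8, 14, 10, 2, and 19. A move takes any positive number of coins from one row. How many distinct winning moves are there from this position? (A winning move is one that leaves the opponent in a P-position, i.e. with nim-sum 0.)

1

Compute the nim-sum pairwise:
8 ⊕ 14 = 6
6 ⊕ 10 = 12
12 ⊕ 2 = 14
14 ⊕ 19 = 29
The overall nim-sum is X = 29. A row of size p has a winning move iff p XOR X < p (reduce it to p XOR X).
  8: 8 XOR 29 = 21 ≥ 8 — no move.
  14: 14 XOR 29 = 19 ≥ 14 — no move.
  10: 10 XOR 29 = 23 ≥ 10 — no move.
  2: 2 XOR 29 = 31 ≥ 2 — no move.
  19: 19 XOR 29 = 14 < 19 — winning move (to 14).
That gives 1 winning move.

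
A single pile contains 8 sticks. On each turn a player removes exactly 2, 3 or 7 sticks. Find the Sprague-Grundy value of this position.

1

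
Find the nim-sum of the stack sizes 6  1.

7

Nim-sum: 6 ^ 1 = 7.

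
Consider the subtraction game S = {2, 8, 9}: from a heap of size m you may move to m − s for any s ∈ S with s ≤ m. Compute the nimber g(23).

1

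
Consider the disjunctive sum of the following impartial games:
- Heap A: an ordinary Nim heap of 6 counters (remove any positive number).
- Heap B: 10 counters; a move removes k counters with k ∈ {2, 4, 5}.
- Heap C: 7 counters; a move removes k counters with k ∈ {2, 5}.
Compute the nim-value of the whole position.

7

Heap A is a plain Nim heap of size 6, so its Grundy value is 6.
Grundy values for heap B (subtraction set {2, 4, 5}):
g(0) = mex{} = 0
g(1) = mex{} = 0
g(2) = mex{0} = 1
g(3) = mex{0} = 1
g(4) = mex{0,1} = 2
g(5) = mex{0,1} = 2
g(6) = mex{0,1,2} = 3
g(7) = mex{1,2} = 0
g(8) = mex{1,2,3} = 0
g(9) = mex{0,2} = 1
g(10) = mex{0,2,3} = 1
So g(10) = 1.
Build the Grundy sequence for heap C with g(k) = mex{g(k−s) : s ∈ {2, 5}, s ≤ k}:
g(0) = mex{} = 0
g(1) = mex{} = 0
g(2) = mex{0} = 1
g(3) = mex{0} = 1
g(4) = mex{1} = 0
g(5) = mex{0,1} = 2
g(6) = mex{0} = 1
g(7) = mex{1,2} = 0
So g(7) = 0.
By the Sprague-Grundy theorem, the Grundy value of a sum of independent games is the XOR of the component values.
Combined value = 6 ⊕ 1 ⊕ 0 = 7.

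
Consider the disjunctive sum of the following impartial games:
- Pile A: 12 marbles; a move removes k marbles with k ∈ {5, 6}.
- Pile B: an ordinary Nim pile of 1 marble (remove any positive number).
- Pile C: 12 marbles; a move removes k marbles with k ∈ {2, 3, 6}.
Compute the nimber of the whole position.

0

For pile A, compute g(0), g(1), … with moves {5, 6}:
g(0) = mex{} = 0
g(1) = mex{} = 0
g(2) = mex{} = 0
g(3) = mex{} = 0
g(4) = mex{} = 0
g(5) = mex{0} = 1
g(6) = mex{0} = 1
g(7) = mex{0} = 1
g(8) = mex{0} = 1
g(9) = mex{0} = 1
g(10) = mex{0,1} = 2
g(11) = mex{1} = 0
g(12) = mex{1} = 0
So g(12) = 0.
Pile B is a plain Nim pile of size 1, so its Grundy value is 1.
For pile C, compute g(0), g(1), … with moves {2, 3, 6}:
g(0) = mex{} = 0
g(1) = mex{} = 0
g(2) = mex{0} = 1
g(3) = mex{0} = 1
g(4) = mex{0,1} = 2
g(5) = mex{1} = 0
g(6) = mex{0,1,2} = 3
g(7) = mex{0,2} = 1
g(8) = mex{0,1,3} = 2
g(9) = mex{1,3} = 0
g(10) = mex{1,2} = 0
g(11) = mex{0,2} = 1
g(12) = mex{0,3} = 1
So g(12) = 1.
By the Sprague-Grundy theorem, the Grundy value of a sum of independent games is the XOR of the component values.
Combined value = 0 ⊕ 1 ⊕ 1 = 0.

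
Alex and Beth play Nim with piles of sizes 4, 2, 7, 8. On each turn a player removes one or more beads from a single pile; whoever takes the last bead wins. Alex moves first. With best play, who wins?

Nim-sum: 4 ^ 2 ^ 7 ^ 8 = 9.
The nim-sum is 9 ≠ 0, so this is an N-position: the player to move can win; Alex has a winning move.

Alex wins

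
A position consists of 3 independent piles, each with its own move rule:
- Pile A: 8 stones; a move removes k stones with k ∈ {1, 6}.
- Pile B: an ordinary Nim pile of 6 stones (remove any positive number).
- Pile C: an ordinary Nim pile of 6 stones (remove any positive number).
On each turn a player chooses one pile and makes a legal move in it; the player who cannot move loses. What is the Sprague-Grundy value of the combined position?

1

Build the Grundy sequence for pile A with g(k) = mex{g(k−s) : s ∈ {1, 6}, s ≤ k}:
g(0) = mex{} = 0
g(1) = mex{0} = 1
g(2) = mex{1} = 0
g(3) = mex{0} = 1
g(4) = mex{1} = 0
g(5) = mex{0} = 1
g(6) = mex{0,1} = 2
g(7) = mex{1,2} = 0
g(8) = mex{0} = 1
So g(8) = 1.
Pile B is a plain Nim pile of size 6, so its Grundy value is 6.
Pile C is a plain Nim pile of size 6, so its Grundy value is 6.
The value of a disjunctive sum is the nim-sum of the parts.
Combined value = 1 XOR 6 XOR 6 = 1.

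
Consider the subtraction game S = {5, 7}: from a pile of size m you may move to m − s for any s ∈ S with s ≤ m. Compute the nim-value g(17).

Grundy values for subtraction set {5, 7}:
k:     0  1  2  3  4  5  6  7  8  9 10 11 12 13 14 15 16 17
g(k):  0  0  0  0  0  1  1  1  1  1  2  2  0  0  0  0  0  1
So g(17) = 1.

1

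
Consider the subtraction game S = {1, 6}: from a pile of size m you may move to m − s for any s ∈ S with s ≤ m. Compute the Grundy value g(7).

0

Compute g(0), g(1), … for moves {1, 6}:
k:     0  1  2  3  4  5  6  7
g(k):  0  1  0  1  0  1  2  0
So g(7) = 0.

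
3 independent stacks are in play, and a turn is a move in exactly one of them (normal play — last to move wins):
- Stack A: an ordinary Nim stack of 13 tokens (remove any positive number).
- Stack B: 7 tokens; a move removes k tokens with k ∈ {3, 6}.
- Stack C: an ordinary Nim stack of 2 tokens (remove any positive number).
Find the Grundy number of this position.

13

Stack A is a plain Nim stack of size 13, so its Grundy value is 13.
Grundy values for stack B (subtraction set {3, 6}):
g(0) = mex{} = 0
g(1) = mex{} = 0
g(2) = mex{} = 0
g(3) = mex{0} = 1
g(4) = mex{0} = 1
g(5) = mex{0} = 1
g(6) = mex{0,1} = 2
g(7) = mex{0,1} = 2
So g(7) = 2.
Stack C is a plain Nim stack of size 2, so its Grundy value is 2.
By the Sprague-Grundy theorem, the Grundy value of a sum of independent games is the XOR of the component values.
Combined value = 13 ⊕ 2 ⊕ 2 = 13.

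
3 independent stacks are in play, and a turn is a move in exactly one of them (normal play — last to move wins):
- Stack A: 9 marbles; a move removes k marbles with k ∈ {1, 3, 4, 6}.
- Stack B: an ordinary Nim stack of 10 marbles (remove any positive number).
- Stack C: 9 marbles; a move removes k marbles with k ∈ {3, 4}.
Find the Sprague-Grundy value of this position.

10

Build the Grundy sequence for stack A with g(k) = mex{g(k−s) : s ∈ {1, 3, 4, 6}, s ≤ k}:
g(0) = mex{} = 0
g(1) = mex{0} = 1
g(2) = mex{1} = 0
g(3) = mex{0} = 1
g(4) = mex{0,1} = 2
g(5) = mex{0,1,2} = 3
g(6) = mex{0,1,3} = 2
g(7) = mex{1,2} = 0
g(8) = mex{0,2,3} = 1
g(9) = mex{1,2,3} = 0
So g(9) = 0.
Stack B is a plain Nim stack of size 10, so its Grundy value is 10.
Grundy values for stack C (subtraction set {3, 4}):
g(0) = mex{} = 0
g(1) = mex{} = 0
g(2) = mex{} = 0
g(3) = mex{0} = 1
g(4) = mex{0} = 1
g(5) = mex{0} = 1
g(6) = mex{0,1} = 2
g(7) = mex{1} = 0
g(8) = mex{1} = 0
g(9) = mex{1,2} = 0
So g(9) = 0.
The value of a disjunctive sum is the nim-sum of the parts.
Combined value = 0 ⊕ 10 ⊕ 0 = 10.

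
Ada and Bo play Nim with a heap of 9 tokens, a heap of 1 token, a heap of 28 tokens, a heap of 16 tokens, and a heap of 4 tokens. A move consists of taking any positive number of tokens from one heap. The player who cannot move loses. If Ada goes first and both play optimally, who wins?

Bo wins

Write each in binary and XOR column by column:
  01001  (9)
  00001  (1)
  11100  (28)
  10000  (16)
  00100  (4)
  -----
  00000  (0)
The nim-sum is 0, so this is a P-position: the player to move is in a losing position under optimal play; Ada is about to move from it and so loses — Bo wins.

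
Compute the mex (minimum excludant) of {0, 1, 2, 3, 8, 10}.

4

The values 0, 1, 2, 3 are all present; 4 is the first non-negative integer missing from the set.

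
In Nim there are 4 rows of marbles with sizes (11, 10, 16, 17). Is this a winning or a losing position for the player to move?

Losing position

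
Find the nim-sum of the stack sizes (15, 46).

Compute the nim-sum pairwise:
15 ⊕ 46 = 33

33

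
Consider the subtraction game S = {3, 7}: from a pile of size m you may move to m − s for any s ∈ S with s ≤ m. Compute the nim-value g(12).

0

Grundy values for subtraction set {3, 7}:
k:     0  1  2  3  4  5  6  7  8  9 10 11 12
g(k):  0  0  0  1  1  1  0  2  2  1  0  0  0
So g(12) = 0.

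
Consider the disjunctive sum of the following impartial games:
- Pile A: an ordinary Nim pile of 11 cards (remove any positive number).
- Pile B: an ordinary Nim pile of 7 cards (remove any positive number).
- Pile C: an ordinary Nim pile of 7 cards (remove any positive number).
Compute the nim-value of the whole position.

Pile A is a plain Nim pile of size 11, so its Grundy value is 11.
Pile B is a plain Nim pile of size 7, so its Grundy value is 7.
Pile C is a plain Nim pile of size 7, so its Grundy value is 7.
The value of a disjunctive sum is the nim-sum of the parts.
Combined value = 11 ⊕ 7 ⊕ 7 = 11.

11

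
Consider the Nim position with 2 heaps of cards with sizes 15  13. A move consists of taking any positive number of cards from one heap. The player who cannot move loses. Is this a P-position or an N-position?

N-position

Compute the nim-sum pairwise:
15 ⊕ 13 = 2
The nim-sum is 2 ≠ 0, so this is an N-position: the player to move can win.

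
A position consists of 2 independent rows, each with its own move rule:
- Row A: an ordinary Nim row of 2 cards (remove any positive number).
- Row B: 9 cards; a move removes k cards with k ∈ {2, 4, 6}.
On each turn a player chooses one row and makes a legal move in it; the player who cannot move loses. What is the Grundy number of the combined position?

Row A is a plain Nim row of size 2, so its Grundy value is 2.
For row B, compute g(0), g(1), … with moves {2, 4, 6}:
k:     0  1  2  3  4  5  6  7  8  9
g(k):  0  0  1  1  2  2  3  3  0  0
So g(9) = 0.
By the Sprague-Grundy theorem, the Grundy value of a sum of independent games is the XOR of the component values.
Combined value = 2 ⊕ 0 = 2.

2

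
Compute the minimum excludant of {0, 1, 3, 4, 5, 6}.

The values 0, 1 are all present; 2 is the first non-negative integer missing from the set.

2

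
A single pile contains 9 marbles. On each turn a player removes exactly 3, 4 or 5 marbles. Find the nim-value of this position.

Compute g(0), g(1), … for moves {3, 4, 5}:
g(0) = mex{} = 0
g(1) = mex{} = 0
g(2) = mex{} = 0
g(3) = mex{0} = 1
g(4) = mex{0} = 1
g(5) = mex{0} = 1
g(6) = mex{0,1} = 2
g(7) = mex{0,1} = 2
g(8) = mex{1} = 0
g(9) = mex{1,2} = 0
So g(9) = 0.

0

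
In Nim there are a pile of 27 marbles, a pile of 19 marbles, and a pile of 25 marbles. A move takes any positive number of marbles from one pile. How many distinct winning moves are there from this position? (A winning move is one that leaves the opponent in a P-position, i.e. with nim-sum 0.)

3

Write each in binary and XOR column by column:
  11011  (27)
  10011  (19)
  11001  (25)
  -----
  10001  (17)
The overall nim-sum is X = 17. A pile of size p has a winning move iff p XOR X < p (reduce it to p XOR X).
  27: 27 XOR 17 = 10 < 27 — winning move (to 10).
  19: 19 XOR 17 = 2 < 19 — winning move (to 2).
  25: 25 XOR 17 = 8 < 25 — winning move (to 8).
That gives 3 winning moves.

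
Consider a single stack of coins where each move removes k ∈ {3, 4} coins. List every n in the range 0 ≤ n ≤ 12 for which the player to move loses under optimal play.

0, 1, 2, 7, 8, 9

Grundy values for subtraction set {3, 4}:
k:     0  1  2  3  4  5  6  7  8  9 10 11 12
g(k):  0  0  0  1  1  1  2  0  0  0  1  1  1
The P-positions (g = 0) in 0..12 are 0, 1, 2, 7, 8, 9.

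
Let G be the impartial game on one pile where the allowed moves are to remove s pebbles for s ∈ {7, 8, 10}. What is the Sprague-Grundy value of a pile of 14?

2

Grundy values for subtraction set {7, 8, 10}:
g(0) = mex{} = 0
g(1) = mex{} = 0
g(2) = mex{} = 0
g(3) = mex{} = 0
g(4) = mex{} = 0
g(5) = mex{} = 0
g(6) = mex{} = 0
g(7) = mex{0} = 1
g(8) = mex{0} = 1
g(9) = mex{0} = 1
g(10) = mex{0} = 1
g(11) = mex{0} = 1
g(12) = mex{0} = 1
g(13) = mex{0} = 1
g(14) = mex{0,1} = 2
So g(14) = 2.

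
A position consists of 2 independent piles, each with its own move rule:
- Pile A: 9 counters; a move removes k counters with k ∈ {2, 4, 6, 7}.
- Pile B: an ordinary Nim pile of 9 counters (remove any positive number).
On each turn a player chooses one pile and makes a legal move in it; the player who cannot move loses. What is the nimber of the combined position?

9

For pile A, compute g(0), g(1), … with moves {2, 4, 6, 7}:
k:     0  1  2  3  4  5  6  7  8  9
g(k):  0  0  1  1  2  2  3  3  4  0
So g(9) = 0.
Pile B is a plain Nim pile of size 9, so its Grundy value is 9.
The value of a disjunctive sum is the nim-sum of the parts.
Combined value = 0 ⊕ 9 = 9.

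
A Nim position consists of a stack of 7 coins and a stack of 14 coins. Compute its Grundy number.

9

Write each in binary and XOR column by column:
  0111  (7)
  1110  (14)
  ----
  1001  (9)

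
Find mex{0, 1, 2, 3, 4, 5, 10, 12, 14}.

6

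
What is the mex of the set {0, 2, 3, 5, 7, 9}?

1

0 is in the set but 1 is not, so the mex is 1.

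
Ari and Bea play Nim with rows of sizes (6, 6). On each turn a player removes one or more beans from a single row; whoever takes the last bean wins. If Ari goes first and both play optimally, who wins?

Compute the nim-sum pairwise:
6 XOR 6 = 0
The nim-sum is 0, so this is a P-position: the player to move is in a losing position under optimal play; Ari is about to move from it and so loses — Bea wins.

Bea wins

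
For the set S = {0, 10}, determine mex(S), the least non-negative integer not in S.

0 is in the set but 1 is not, so the mex is 1.

1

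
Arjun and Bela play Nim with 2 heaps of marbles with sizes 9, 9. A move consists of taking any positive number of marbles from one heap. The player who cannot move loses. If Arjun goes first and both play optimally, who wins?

Bela wins

Nim-sum: 9 XOR 9 = 0.
The nim-sum is 0, so this is a P-position: the player to move is in a losing position under optimal play; Arjun is about to move from it and so loses — Bela wins.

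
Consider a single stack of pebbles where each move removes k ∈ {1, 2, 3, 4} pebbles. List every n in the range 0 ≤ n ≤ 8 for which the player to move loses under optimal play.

0, 5

Build the Grundy sequence with g(k) = mex{g(k−s) : s ∈ {1, 2, 3, 4}, s ≤ k}:
k:     0  1  2  3  4  5  6  7  8
g(k):  0  1  2  3  4  0  1  2  3
The P-positions (g = 0) in 0..8 are 0, 5.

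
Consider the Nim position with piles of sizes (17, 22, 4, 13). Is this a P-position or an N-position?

N-position

Compute the nim-sum pairwise:
17 ^ 22 = 7
7 ^ 4 = 3
3 ^ 13 = 14
The nim-sum is 14 ≠ 0, so this is an N-position: the player to move can win.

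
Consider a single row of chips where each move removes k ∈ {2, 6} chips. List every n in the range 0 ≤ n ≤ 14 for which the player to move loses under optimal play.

0, 1, 4, 5, 8, 9, 12, 13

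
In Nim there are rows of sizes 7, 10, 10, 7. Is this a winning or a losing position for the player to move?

Bitwise XOR of the heap sizes:
  0111  (7)
  1010  (10)
  1010  (10)
  0111  (7)
  ----
  0000  (0)
The nim-sum is 0, so this is a P-position: the player to move is in a losing position under optimal play.

Losing position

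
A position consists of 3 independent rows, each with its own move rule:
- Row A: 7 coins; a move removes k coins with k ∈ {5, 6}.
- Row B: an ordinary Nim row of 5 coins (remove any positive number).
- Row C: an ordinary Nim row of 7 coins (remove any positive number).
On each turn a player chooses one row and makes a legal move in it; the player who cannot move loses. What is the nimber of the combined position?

Grundy values for row A (subtraction set {5, 6}):
g(0) = mex{} = 0
g(1) = mex{} = 0
g(2) = mex{} = 0
g(3) = mex{} = 0
g(4) = mex{} = 0
g(5) = mex{0} = 1
g(6) = mex{0} = 1
g(7) = mex{0} = 1
So g(7) = 1.
Row B is a plain Nim row of size 5, so its Grundy value is 5.
Row C is a plain Nim row of size 7, so its Grundy value is 7.
The value of a disjunctive sum is the nim-sum of the parts.
Combined value = 1 XOR 5 XOR 7 = 3.

3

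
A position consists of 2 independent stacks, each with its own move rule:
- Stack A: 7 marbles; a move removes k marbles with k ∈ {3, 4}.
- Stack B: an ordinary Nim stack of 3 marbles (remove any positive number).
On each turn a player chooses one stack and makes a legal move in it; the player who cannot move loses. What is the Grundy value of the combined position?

Build the Grundy sequence for stack A with g(k) = mex{g(k−s) : s ∈ {3, 4}, s ≤ k}:
g(0) = mex{} = 0
g(1) = mex{} = 0
g(2) = mex{} = 0
g(3) = mex{0} = 1
g(4) = mex{0} = 1
g(5) = mex{0} = 1
g(6) = mex{0,1} = 2
g(7) = mex{1} = 0
So g(7) = 0.
Stack B is a plain Nim stack of size 3, so its Grundy value is 3.
By the Sprague-Grundy theorem, the Grundy value of a sum of independent games is the XOR of the component values.
Combined value = 0 XOR 3 = 3.

3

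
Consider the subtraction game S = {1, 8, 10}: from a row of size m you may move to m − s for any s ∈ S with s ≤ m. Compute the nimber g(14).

Grundy values for subtraction set {1, 8, 10}:
g(0) = mex{} = 0
g(1) = mex{0} = 1
g(2) = mex{1} = 0
g(3) = mex{0} = 1
g(4) = mex{1} = 0
g(5) = mex{0} = 1
g(6) = mex{1} = 0
g(7) = mex{0} = 1
g(8) = mex{0,1} = 2
g(9) = mex{1,2} = 0
g(10) = mex{0} = 1
g(11) = mex{1} = 0
g(12) = mex{0} = 1
g(13) = mex{1} = 0
g(14) = mex{0} = 1
So g(14) = 1.

1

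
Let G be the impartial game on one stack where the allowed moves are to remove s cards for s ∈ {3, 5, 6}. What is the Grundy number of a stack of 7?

2

Compute g(0), g(1), … for moves {3, 5, 6}:
g(0) = mex{} = 0
g(1) = mex{} = 0
g(2) = mex{} = 0
g(3) = mex{0} = 1
g(4) = mex{0} = 1
g(5) = mex{0} = 1
g(6) = mex{0,1} = 2
g(7) = mex{0,1} = 2
So g(7) = 2.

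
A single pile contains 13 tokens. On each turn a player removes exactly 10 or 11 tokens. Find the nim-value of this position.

1

Grundy values for subtraction set {10, 11}:
k:     0  1  2  3  4  5  6  7  8  9 10 11 12 13
g(k):  0  0  0  0  0  0  0  0  0  0  1  1  1  1
So g(13) = 1.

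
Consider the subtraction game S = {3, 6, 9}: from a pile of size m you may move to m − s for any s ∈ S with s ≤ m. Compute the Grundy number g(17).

Grundy values for subtraction set {3, 6, 9}:
k:     0  1  2  3  4  5  6  7  8  9 10 11 12 13 14 15 16 17
g(k):  0  0  0  1  1  1  2  2  2  3  3  3  0  0  0  1  1  1
So g(17) = 1.

1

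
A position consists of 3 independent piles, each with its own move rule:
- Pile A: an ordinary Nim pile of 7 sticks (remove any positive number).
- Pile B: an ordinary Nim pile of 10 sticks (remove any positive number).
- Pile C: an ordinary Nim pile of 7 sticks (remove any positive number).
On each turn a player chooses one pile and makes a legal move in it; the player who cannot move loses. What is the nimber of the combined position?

Pile A is a plain Nim pile of size 7, so its Grundy value is 7.
Pile B is a plain Nim pile of size 10, so its Grundy value is 10.
Pile C is a plain Nim pile of size 7, so its Grundy value is 7.
By the Sprague-Grundy theorem, the Grundy value of a sum of independent games is the XOR of the component values.
Combined value = 7 XOR 10 XOR 7 = 10.

10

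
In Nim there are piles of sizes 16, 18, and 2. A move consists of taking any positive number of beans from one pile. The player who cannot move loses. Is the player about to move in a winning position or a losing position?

Nim-sum: 16 ⊕ 18 ⊕ 2 = 0.
The nim-sum is 0, so this is a P-position: the player to move is in a losing position under optimal play.

Losing position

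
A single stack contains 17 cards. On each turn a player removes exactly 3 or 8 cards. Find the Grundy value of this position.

Compute g(0), g(1), … for moves {3, 8}:
k:     0  1  2  3  4  5  6  7  8  9 10 11 12 13 14 15 16 17
g(k):  0  0  0  1  1  1  0  0  2  1  1  0  0  0  1  1  1  0
So g(17) = 0.

0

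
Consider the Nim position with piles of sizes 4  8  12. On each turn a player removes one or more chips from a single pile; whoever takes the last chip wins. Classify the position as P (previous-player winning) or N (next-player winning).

Nim-sum: 4 XOR 8 XOR 12 = 0.
The nim-sum is 0, so this is a P-position: the player to move is in a losing position under optimal play.

P-position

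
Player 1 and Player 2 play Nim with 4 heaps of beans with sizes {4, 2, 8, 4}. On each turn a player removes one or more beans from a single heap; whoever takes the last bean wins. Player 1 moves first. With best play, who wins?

Compute the nim-sum pairwise:
4 ⊕ 2 = 6
6 ⊕ 8 = 14
14 ⊕ 4 = 10
The nim-sum is 10 ≠ 0, so this is an N-position: the player to move can win; Player 1 has a winning move.

Player 1 wins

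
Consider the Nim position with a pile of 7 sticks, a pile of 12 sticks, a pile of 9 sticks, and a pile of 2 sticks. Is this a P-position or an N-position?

P-position

Compute the nim-sum pairwise:
7 ^ 12 = 11
11 ^ 9 = 2
2 ^ 2 = 0
The nim-sum is 0, so this is a P-position: the player to move is in a losing position under optimal play.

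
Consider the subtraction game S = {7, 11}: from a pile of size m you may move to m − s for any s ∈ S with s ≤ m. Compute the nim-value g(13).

1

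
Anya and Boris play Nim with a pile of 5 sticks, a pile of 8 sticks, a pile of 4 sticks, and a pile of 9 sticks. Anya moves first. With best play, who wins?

Boris wins

Write each in binary and XOR column by column:
  0101  (5)
  1000  (8)
  0100  (4)
  1001  (9)
  ----
  0000  (0)
The nim-sum is 0, so this is a P-position: the player to move is in a losing position under optimal play; Anya is about to move from it and so loses — Boris wins.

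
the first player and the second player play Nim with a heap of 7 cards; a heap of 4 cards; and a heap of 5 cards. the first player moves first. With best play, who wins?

Nim-sum: 7 ^ 4 ^ 5 = 6.
The nim-sum is 6 ≠ 0, so this is an N-position: the player to move can win; the first player has a winning move.

the first player wins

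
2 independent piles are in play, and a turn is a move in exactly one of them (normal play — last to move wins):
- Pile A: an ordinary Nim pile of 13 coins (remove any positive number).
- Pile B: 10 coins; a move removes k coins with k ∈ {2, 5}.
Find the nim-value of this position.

Pile A is a plain Nim pile of size 13, so its Grundy value is 13.
For pile B, compute g(0), g(1), … with moves {2, 5}:
k:     0  1  2  3  4  5  6  7  8  9 10
g(k):  0  0  1  1  0  2  1  0  0  1  1
So g(10) = 1.
By the Sprague-Grundy theorem, the Grundy value of a sum of independent games is the XOR of the component values.
Combined value = 13 ⊕ 1 = 12.

12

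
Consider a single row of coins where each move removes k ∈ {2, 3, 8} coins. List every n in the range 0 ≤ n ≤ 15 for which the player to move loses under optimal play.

Compute g(0), g(1), … for moves {2, 3, 8}:
k:     0  1  2  3  4  5  6  7  8  9 10 11 12 13 14 15
g(k):  0  0  1  1  2  0  0  1  1  2  0  0  1  1  2  0
The P-positions (g = 0) in 0..15 are 0, 1, 5, 6, 10, 11, 15.

0, 1, 5, 6, 10, 11, 15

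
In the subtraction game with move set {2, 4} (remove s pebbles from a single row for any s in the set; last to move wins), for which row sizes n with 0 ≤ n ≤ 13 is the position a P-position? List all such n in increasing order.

0, 1, 6, 7, 12, 13

Build the Grundy sequence with g(k) = mex{g(k−s) : s ∈ {2, 4}, s ≤ k}:
g(0) = mex{} = 0
g(1) = mex{} = 0
g(2) = mex{0} = 1
g(3) = mex{0} = 1
g(4) = mex{0,1} = 2
g(5) = mex{0,1} = 2
g(6) = mex{1,2} = 0
g(7) = mex{1,2} = 0
g(8) = mex{0,2} = 1
g(9) = mex{0,2} = 1
g(10) = mex{0,1} = 2
g(11) = mex{0,1} = 2
g(12) = mex{1,2} = 0
g(13) = mex{1,2} = 0
The P-positions (g = 0) in 0..13 are 0, 1, 6, 7, 12, 13.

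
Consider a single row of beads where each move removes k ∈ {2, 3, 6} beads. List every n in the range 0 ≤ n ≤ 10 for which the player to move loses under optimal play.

0, 1, 5, 9, 10

Compute g(0), g(1), … for moves {2, 3, 6}:
g(0) = mex{} = 0
g(1) = mex{} = 0
g(2) = mex{0} = 1
g(3) = mex{0} = 1
g(4) = mex{0,1} = 2
g(5) = mex{1} = 0
g(6) = mex{0,1,2} = 3
g(7) = mex{0,2} = 1
g(8) = mex{0,1,3} = 2
g(9) = mex{1,3} = 0
g(10) = mex{1,2} = 0
The P-positions (g = 0) in 0..10 are 0, 1, 5, 9, 10.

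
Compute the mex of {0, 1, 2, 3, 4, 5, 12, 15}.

6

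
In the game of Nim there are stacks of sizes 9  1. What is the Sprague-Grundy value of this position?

8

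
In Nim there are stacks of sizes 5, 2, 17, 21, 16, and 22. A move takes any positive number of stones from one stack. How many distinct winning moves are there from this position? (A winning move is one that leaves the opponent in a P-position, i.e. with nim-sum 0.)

3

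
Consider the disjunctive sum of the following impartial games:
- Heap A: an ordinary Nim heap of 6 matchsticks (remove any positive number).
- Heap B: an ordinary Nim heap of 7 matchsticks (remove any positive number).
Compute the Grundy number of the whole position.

1

Heap A is a plain Nim heap of size 6, so its Grundy value is 6.
Heap B is a plain Nim heap of size 7, so its Grundy value is 7.
By the Sprague-Grundy theorem, the Grundy value of a sum of independent games is the XOR of the component values.
Combined value = 6 ⊕ 7 = 1.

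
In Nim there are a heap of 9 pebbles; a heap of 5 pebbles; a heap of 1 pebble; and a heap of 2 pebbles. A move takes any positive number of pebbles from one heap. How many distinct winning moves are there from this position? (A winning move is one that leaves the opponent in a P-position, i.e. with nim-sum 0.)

Nim-sum: 9 ⊕ 5 ⊕ 1 ⊕ 2 = 15.
The overall nim-sum is X = 15. A heap of size p has a winning move iff p XOR X < p (reduce it to p XOR X).
  9: 9 XOR 15 = 6 < 9 — winning move (to 6).
  5: 5 XOR 15 = 10 ≥ 5 — no move.
  1: 1 XOR 15 = 14 ≥ 1 — no move.
  2: 2 XOR 15 = 13 ≥ 2 — no move.
That gives 1 winning move.

1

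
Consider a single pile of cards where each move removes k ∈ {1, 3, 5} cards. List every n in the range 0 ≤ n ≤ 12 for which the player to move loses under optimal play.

Grundy values for subtraction set {1, 3, 5}:
g(0) = mex{} = 0
g(1) = mex{0} = 1
g(2) = mex{1} = 0
g(3) = mex{0} = 1
g(4) = mex{1} = 0
g(5) = mex{0} = 1
g(6) = mex{1} = 0
g(7) = mex{0} = 1
g(8) = mex{1} = 0
g(9) = mex{0} = 1
g(10) = mex{1} = 0
g(11) = mex{0} = 1
g(12) = mex{1} = 0
The P-positions (g = 0) in 0..12 are 0, 2, 4, 6, 8, 10, 12.

0, 2, 4, 6, 8, 10, 12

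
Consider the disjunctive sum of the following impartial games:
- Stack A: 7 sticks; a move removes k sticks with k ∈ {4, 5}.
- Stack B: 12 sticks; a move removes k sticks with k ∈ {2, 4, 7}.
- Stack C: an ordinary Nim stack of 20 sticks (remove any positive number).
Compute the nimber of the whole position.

21

Grundy values for stack A (subtraction set {4, 5}):
k:     0  1  2  3  4  5  6  7
g(k):  0  0  0  0  1  1  1  1
So g(7) = 1.
Grundy values for stack B (subtraction set {2, 4, 7}):
k:     0  1  2  3  4  5  6  7  8  9 10 11 12
g(k):  0  0  1  1  2  2  0  3  1  0  2  1  0
So g(12) = 0.
Stack C is a plain Nim stack of size 20, so its Grundy value is 20.
By the Sprague-Grundy theorem, the Grundy value of a sum of independent games is the XOR of the component values.
Combined value = 1 ⊕ 0 ⊕ 20 = 21.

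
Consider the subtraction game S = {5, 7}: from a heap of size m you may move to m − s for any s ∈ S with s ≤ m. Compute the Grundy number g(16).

Grundy values for subtraction set {5, 7}:
k:     0  1  2  3  4  5  6  7  8  9 10 11 12 13 14 15 16
g(k):  0  0  0  0  0  1  1  1  1  1  2  2  0  0  0  0  0
So g(16) = 0.

0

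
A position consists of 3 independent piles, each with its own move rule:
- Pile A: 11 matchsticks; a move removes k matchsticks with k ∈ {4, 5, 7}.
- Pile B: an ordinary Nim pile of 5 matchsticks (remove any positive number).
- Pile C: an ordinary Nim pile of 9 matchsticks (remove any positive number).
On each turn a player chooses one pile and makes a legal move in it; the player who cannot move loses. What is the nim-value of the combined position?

12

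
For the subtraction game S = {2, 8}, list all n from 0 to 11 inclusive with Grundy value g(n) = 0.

0, 1, 4, 5, 10, 11

Compute g(0), g(1), … for moves {2, 8}:
g(0) = mex{} = 0
g(1) = mex{} = 0
g(2) = mex{0} = 1
g(3) = mex{0} = 1
g(4) = mex{1} = 0
g(5) = mex{1} = 0
g(6) = mex{0} = 1
g(7) = mex{0} = 1
g(8) = mex{0,1} = 2
g(9) = mex{0,1} = 2
g(10) = mex{1,2} = 0
g(11) = mex{1,2} = 0
The P-positions (g = 0) in 0..11 are 0, 1, 4, 5, 10, 11.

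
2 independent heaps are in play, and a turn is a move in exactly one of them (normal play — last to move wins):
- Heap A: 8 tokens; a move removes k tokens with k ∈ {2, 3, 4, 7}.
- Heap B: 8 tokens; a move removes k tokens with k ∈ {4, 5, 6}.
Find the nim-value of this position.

3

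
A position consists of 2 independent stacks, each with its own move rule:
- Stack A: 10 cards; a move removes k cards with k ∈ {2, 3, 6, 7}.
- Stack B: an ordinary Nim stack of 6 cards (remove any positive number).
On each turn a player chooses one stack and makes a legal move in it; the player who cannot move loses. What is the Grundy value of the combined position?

6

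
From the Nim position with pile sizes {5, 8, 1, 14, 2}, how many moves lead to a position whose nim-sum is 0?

0

In binary:
  0101  (5)
  1000  (8)
  0001  (1)
  1110  (14)
  0010  (2)
  ----
  0000  (0)
The nim-sum is already 0, so every move leaves a nonzero nim-sum — there are no winning moves.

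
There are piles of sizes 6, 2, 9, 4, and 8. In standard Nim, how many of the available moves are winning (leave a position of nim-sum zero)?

1

Compute the nim-sum pairwise:
6 XOR 2 = 4
4 XOR 9 = 13
13 XOR 4 = 9
9 XOR 8 = 1
The overall nim-sum is X = 1. A pile of size p has a winning move iff p XOR X < p (reduce it to p XOR X).
  6: 6 XOR 1 = 7 ≥ 6 — no move.
  2: 2 XOR 1 = 3 ≥ 2 — no move.
  9: 9 XOR 1 = 8 < 9 — winning move (to 8).
  4: 4 XOR 1 = 5 ≥ 4 — no move.
  8: 8 XOR 1 = 9 ≥ 8 — no move.
That gives 1 winning move.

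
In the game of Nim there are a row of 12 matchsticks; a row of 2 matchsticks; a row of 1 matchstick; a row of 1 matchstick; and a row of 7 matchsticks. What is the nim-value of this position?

9

Nim-sum: 12 ^ 2 ^ 1 ^ 1 ^ 7 = 9.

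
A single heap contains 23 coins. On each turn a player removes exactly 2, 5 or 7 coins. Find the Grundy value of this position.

0

Grundy values for subtraction set {2, 5, 7}:
k:     0  1  2  3  4  5  6  7  8  9 10 11 12 13 14 15 16 17 18 19 20 21 22 23
g(k):  0  0  1  1  0  2  1  3  2  2  0  3  1  0  0  1  1  2  2  3  3  2  0  0
So g(23) = 0.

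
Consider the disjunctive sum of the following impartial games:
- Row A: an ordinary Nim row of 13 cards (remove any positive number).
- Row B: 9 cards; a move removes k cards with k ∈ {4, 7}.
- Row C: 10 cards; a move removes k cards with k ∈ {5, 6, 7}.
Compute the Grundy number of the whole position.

13

Row A is a plain Nim row of size 13, so its Grundy value is 13.
Build the Grundy sequence for row B with g(k) = mex{g(k−s) : s ∈ {4, 7}, s ≤ k}:
k:     0  1  2  3  4  5  6  7  8  9
g(k):  0  0  0  0  1  1  1  1  2  2
So g(9) = 2.
Build the Grundy sequence for row C with g(k) = mex{g(k−s) : s ∈ {5, 6, 7}, s ≤ k}:
g(0) = mex{} = 0
g(1) = mex{} = 0
g(2) = mex{} = 0
g(3) = mex{} = 0
g(4) = mex{} = 0
g(5) = mex{0} = 1
g(6) = mex{0} = 1
g(7) = mex{0} = 1
g(8) = mex{0} = 1
g(9) = mex{0} = 1
g(10) = mex{0,1} = 2
So g(10) = 2.
By the Sprague-Grundy theorem, the Grundy value of a sum of independent games is the XOR of the component values.
Combined value = 13 XOR 2 XOR 2 = 13.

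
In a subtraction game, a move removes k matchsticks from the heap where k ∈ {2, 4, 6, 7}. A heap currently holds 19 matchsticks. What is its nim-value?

0

Build the Grundy sequence with g(k) = mex{g(k−s) : s ∈ {2, 4, 6, 7}, s ≤ k}:
k:     0  1  2  3  4  5  6  7  8  9 10 11 12 13 14 15 16 17 18 19
g(k):  0  0  1  1  2  2  3  3  4  0  0  1  1  2  2  3  3  4  0  0
So g(19) = 0.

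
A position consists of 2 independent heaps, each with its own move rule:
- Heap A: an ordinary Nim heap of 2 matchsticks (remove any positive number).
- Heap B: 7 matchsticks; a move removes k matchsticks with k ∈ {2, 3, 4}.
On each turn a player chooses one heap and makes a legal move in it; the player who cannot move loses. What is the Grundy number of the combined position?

Heap A is a plain Nim heap of size 2, so its Grundy value is 2.
For heap B, compute g(0), g(1), … with moves {2, 3, 4}:
g(0) = mex{} = 0
g(1) = mex{} = 0
g(2) = mex{0} = 1
g(3) = mex{0} = 1
g(4) = mex{0,1} = 2
g(5) = mex{0,1} = 2
g(6) = mex{1,2} = 0
g(7) = mex{1,2} = 0
So g(7) = 0.
By the Sprague-Grundy theorem, the Grundy value of a sum of independent games is the XOR of the component values.
Combined value = 2 XOR 0 = 2.

2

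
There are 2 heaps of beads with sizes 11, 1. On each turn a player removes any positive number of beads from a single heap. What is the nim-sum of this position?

10

Nim-sum: 11 ^ 1 = 10.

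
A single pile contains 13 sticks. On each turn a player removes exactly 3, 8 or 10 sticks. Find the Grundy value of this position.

0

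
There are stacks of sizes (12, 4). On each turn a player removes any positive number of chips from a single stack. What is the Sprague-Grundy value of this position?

8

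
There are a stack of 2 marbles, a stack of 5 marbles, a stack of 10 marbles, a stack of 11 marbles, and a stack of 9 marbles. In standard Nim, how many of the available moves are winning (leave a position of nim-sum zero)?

3

Nim-sum: 2 ⊕ 5 ⊕ 10 ⊕ 11 ⊕ 9 = 15.
The overall nim-sum is X = 15. A stack of size p has a winning move iff p XOR X < p (reduce it to p XOR X).
  2: 2 XOR 15 = 13 ≥ 2 — no move.
  5: 5 XOR 15 = 10 ≥ 5 — no move.
  10: 10 XOR 15 = 5 < 10 — winning move (to 5).
  11: 11 XOR 15 = 4 < 11 — winning move (to 4).
  9: 9 XOR 15 = 6 < 9 — winning move (to 6).
That gives 3 winning moves.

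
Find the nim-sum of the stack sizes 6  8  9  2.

Compute the nim-sum pairwise:
6 ^ 8 = 14
14 ^ 9 = 7
7 ^ 2 = 5

5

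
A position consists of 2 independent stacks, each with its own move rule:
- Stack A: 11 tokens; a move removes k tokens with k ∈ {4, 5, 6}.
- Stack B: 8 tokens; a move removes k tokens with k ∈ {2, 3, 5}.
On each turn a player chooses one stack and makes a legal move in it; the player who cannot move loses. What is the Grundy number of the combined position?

Build the Grundy sequence for stack A with g(k) = mex{g(k−s) : s ∈ {4, 5, 6}, s ≤ k}:
g(0) = mex{} = 0
g(1) = mex{} = 0
g(2) = mex{} = 0
g(3) = mex{} = 0
g(4) = mex{0} = 1
g(5) = mex{0} = 1
g(6) = mex{0} = 1
g(7) = mex{0} = 1
g(8) = mex{0,1} = 2
g(9) = mex{0,1} = 2
g(10) = mex{1} = 0
g(11) = mex{1} = 0
So g(11) = 0.
For stack B, compute g(0), g(1), … with moves {2, 3, 5}:
g(0) = mex{} = 0
g(1) = mex{} = 0
g(2) = mex{0} = 1
g(3) = mex{0} = 1
g(4) = mex{0,1} = 2
g(5) = mex{0,1} = 2
g(6) = mex{0,1,2} = 3
g(7) = mex{1,2} = 0
g(8) = mex{1,2,3} = 0
So g(8) = 0.
By the Sprague-Grundy theorem, the Grundy value of a sum of independent games is the XOR of the component values.
Combined value = 0 XOR 0 = 0.

0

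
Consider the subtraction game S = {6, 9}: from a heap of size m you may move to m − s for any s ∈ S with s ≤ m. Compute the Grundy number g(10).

1

Build the Grundy sequence with g(k) = mex{g(k−s) : s ∈ {6, 9}, s ≤ k}:
k:     0  1  2  3  4  5  6  7  8  9 10
g(k):  0  0  0  0  0  0  1  1  1  1  1
So g(10) = 1.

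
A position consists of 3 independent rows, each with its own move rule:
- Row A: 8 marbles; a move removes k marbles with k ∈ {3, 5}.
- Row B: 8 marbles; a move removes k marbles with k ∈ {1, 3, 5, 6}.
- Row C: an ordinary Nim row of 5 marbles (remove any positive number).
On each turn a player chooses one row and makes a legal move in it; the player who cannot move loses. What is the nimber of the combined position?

Build the Grundy sequence for row A with g(k) = mex{g(k−s) : s ∈ {3, 5}, s ≤ k}:
k:     0  1  2  3  4  5  6  7  8
g(k):  0  0  0  1  1  1  2  2  0
So g(8) = 0.
Build the Grundy sequence for row B with g(k) = mex{g(k−s) : s ∈ {1, 3, 5, 6}, s ≤ k}:
g(0) = mex{} = 0
g(1) = mex{0} = 1
g(2) = mex{1} = 0
g(3) = mex{0} = 1
g(4) = mex{1} = 0
g(5) = mex{0} = 1
g(6) = mex{0,1} = 2
g(7) = mex{0,1,2} = 3
g(8) = mex{0,1,3} = 2
So g(8) = 2.
Row C is a plain Nim row of size 5, so its Grundy value is 5.
The value of a disjunctive sum is the nim-sum of the parts.
Combined value = 0 ⊕ 2 ⊕ 5 = 7.

7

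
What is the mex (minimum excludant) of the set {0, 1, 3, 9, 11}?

2

The values 0, 1 are all present; 2 is the first non-negative integer missing from the set.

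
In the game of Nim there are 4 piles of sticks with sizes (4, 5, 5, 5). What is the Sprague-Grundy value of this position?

In binary:
  100  (4)
  101  (5)
  101  (5)
  101  (5)
  ---
  001  (1)

1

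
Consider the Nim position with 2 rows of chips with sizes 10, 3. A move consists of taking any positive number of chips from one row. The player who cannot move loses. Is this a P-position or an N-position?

N-position

Compute the nim-sum pairwise:
10 ^ 3 = 9
The nim-sum is 9 ≠ 0, so this is an N-position: the player to move can win.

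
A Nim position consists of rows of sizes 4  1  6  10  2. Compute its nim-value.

In binary:
  0100  (4)
  0001  (1)
  0110  (6)
  1010  (10)
  0010  (2)
  ----
  1011  (11)

11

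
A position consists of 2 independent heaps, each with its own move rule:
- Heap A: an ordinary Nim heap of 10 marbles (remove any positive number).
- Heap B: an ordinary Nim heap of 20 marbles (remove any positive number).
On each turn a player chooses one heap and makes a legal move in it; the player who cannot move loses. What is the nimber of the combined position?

30

Heap A is a plain Nim heap of size 10, so its Grundy value is 10.
Heap B is a plain Nim heap of size 20, so its Grundy value is 20.
The value of a disjunctive sum is the nim-sum of the parts.
Combined value = 10 ⊕ 20 = 30.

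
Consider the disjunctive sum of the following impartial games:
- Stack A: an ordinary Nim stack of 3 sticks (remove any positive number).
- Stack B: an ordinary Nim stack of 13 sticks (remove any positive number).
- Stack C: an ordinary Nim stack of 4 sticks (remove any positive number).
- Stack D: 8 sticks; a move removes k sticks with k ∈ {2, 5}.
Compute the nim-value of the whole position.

10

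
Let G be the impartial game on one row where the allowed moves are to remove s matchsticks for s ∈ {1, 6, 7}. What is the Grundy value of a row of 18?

2

Compute g(0), g(1), … for moves {1, 6, 7}:
k:     0  1  2  3  4  5  6  7  8  9 10 11 12 13 14 15 16 17 18
g(k):  0  1  0  1  0  1  2  3  2  3  2  3  0  1  0  1  0  1  2
So g(18) = 2.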